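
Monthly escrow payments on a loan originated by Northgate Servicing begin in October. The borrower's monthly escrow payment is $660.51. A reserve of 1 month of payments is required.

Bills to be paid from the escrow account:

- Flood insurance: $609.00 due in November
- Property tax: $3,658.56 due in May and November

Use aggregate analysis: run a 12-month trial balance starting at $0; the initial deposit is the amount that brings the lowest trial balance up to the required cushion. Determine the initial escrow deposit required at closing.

$3,607.05

Cushion = 1 × $660.51 = $660.51
Trial balance (start $0, +$660.51 each month, − disbursements):
  Oct: +$660.51 → $660.51
  Nov: +$660.51 − $4,267.56 → -$2,946.54
  Dec: +$660.51 → -$2,286.03
  Jan: +$660.51 → -$1,625.52
  Feb: +$660.51 → -$965.01
  Mar: +$660.51 → -$304.50
  Apr: +$660.51 → $356.01
  May: +$660.51 − $3,658.56 → -$2,642.04
  Jun: +$660.51 → -$1,981.53
  Jul: +$660.51 → -$1,321.02
  Aug: +$660.51 → -$660.51
  Sep: +$660.51 → $0.00
Lowest trial balance = -$2,946.54 (Nov)
Initial deposit = cushion − low point = $660.51 − (-$2,946.54) = $3,607.05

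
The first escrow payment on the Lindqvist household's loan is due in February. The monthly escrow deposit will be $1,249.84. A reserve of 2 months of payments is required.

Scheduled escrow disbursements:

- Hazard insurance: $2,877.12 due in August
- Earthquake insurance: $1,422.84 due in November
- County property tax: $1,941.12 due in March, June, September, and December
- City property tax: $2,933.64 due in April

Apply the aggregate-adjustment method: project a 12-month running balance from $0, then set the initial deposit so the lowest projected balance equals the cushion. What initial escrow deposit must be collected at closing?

$4,135.08

Cushion = 2 × $1,249.84 = $2,499.68
Trial balance (start $0, +$1,249.84 each month, − disbursements):
  Feb: +$1,249.84 → $1,249.84
  Mar: +$1,249.84 − $1,941.12 → $558.56
  Apr: +$1,249.84 − $2,933.64 → -$1,125.24
  May: +$1,249.84 → $124.60
  Jun: +$1,249.84 − $1,941.12 → -$566.68
  Jul: +$1,249.84 → $683.16
  Aug: +$1,249.84 − $2,877.12 → -$944.12
  Sep: +$1,249.84 − $1,941.12 → -$1,635.40
  Oct: +$1,249.84 → -$385.56
  Nov: +$1,249.84 − $1,422.84 → -$558.56
  Dec: +$1,249.84 − $1,941.12 → -$1,249.84
  Jan: +$1,249.84 → $0.00
Lowest trial balance = -$1,635.40 (Sep)
Initial deposit = cushion − low point = $2,499.68 − (-$1,635.40) = $4,135.08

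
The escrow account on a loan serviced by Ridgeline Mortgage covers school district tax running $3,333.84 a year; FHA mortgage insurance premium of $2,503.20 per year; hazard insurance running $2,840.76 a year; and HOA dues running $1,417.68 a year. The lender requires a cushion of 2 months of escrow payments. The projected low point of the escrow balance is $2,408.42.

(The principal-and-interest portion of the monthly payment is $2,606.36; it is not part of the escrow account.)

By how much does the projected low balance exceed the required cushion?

School district tax: $3,333.84 per year
FHA mortgage insurance premium: $2,503.20 per year
Hazard insurance: $2,840.76 per year
HOA dues: $1,417.68 per year
Yearly total = $3,333.84 + $2,503.20 + $2,840.76 + $1,417.68 = $10,095.48
Monthly escrow = $10,095.48 ÷ 12 = $841.29
Required reserve = 2 × $841.29 = $1,682.58
Surplus = $2,408.42 − $1,682.58 = $725.84

$725.84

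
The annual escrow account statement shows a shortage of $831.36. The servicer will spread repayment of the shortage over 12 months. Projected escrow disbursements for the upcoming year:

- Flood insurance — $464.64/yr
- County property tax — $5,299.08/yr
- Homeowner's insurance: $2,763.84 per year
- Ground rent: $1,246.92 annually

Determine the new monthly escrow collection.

$883.82

Flood insurance = $464.64
County property tax = $5,299.08
Homeowner's insurance = $2,763.84
Ground rent = $1,246.92
Annual escrow total = $9,774.48
Per month = $9,774.48 ÷ 12 = $814.54
Monthly shortage recovery: $831.36 / 12 = $69.28
New monthly escrow = $814.54 + $69.28 = $883.82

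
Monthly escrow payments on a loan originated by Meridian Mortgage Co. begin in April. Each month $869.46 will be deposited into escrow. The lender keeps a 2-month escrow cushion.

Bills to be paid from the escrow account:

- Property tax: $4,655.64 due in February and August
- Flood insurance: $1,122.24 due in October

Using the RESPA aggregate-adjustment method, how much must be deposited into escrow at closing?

$2,608.38

Cushion = 2 × $869.46 = $1,738.92
Trial balance (start $0, +$869.46 each month, − disbursements):
  Apr: +$869.46 → $869.46
  May: +$869.46 → $1,738.92
  Jun: +$869.46 → $2,608.38
  Jul: +$869.46 → $3,477.84
  Aug: +$869.46 − $4,655.64 → -$308.34
  Sep: +$869.46 → $561.12
  Oct: +$869.46 − $1,122.24 → $308.34
  Nov: +$869.46 → $1,177.80
  Dec: +$869.46 → $2,047.26
  Jan: +$869.46 → $2,916.72
  Feb: +$869.46 − $4,655.64 → -$869.46
  Mar: +$869.46 → $0.00
Lowest trial balance = -$869.46 (Feb)
Initial deposit = cushion − low point = $1,738.92 − (-$869.46) = $2,608.38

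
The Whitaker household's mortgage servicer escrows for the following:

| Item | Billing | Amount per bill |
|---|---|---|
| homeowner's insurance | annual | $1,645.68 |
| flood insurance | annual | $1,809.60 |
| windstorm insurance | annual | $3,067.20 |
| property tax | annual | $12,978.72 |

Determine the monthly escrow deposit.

$1,625.10

Homeowner's insurance: $1,645.68
Flood insurance: $1,809.60
Windstorm insurance: $3,067.20
Property tax: $12,978.72
Yearly total = $19,501.20
Monthly escrow = $19,501.20 ÷ 12 = $1,625.10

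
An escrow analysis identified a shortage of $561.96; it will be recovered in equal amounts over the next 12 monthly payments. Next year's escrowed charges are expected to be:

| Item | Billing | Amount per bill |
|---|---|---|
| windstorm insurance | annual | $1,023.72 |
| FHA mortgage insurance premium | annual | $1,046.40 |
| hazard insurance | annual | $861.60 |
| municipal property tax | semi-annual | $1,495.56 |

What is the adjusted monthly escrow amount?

$540.40

Windstorm insurance — $1,023.72 per year
FHA mortgage insurance premium — $1,046.40 per year
Hazard insurance — $861.60 per year
Municipal property tax — $1,495.56 × 2 = $2,991.12 per year
Yearly total = $1,023.72 + $1,046.40 + $861.60 + $2,991.12 = $5,922.84
Monthly = $5,922.84 / 12 = $493.57
Monthly shortage recovery: $561.96 / 12 = $46.83
New monthly escrow = $493.57 + $46.83 = $540.40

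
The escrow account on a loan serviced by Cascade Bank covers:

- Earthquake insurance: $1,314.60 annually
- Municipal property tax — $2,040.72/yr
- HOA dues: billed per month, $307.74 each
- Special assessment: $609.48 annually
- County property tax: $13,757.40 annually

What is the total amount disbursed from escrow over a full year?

Earthquake insurance — $1,314.60 annually
Municipal property tax — $2,040.72 annually
HOA dues — $307.74 × 12 = $3,692.88 annually
Special assessment — $609.48 annually
County property tax — $13,757.40 annually
Total per year = $21,415.08

$21,415.08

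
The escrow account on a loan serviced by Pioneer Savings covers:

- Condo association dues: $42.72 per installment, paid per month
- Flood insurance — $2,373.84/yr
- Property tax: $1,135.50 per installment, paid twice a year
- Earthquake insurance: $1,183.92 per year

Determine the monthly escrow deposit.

Condo association dues — $42.72 × 12 = $512.64
Flood insurance — $2,373.84
Property tax — $1,135.50 × 2 = $2,271.00
Earthquake insurance — $1,183.92
Yearly total = $6,341.40
Monthly escrow = $6,341.40 / 12 = $528.45

$528.45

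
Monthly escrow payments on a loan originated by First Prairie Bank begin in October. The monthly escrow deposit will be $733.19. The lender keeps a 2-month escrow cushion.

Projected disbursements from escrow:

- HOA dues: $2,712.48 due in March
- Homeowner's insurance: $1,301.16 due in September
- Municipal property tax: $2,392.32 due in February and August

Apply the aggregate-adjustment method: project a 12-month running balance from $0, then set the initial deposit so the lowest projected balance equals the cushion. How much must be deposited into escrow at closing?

Cushion = 2 × $733.19 = $1,466.38
Trial balance (start $0, +$733.19 each month, − disbursements):
  Oct: +$733.19 → $733.19
  Nov: +$733.19 → $1,466.38
  Dec: +$733.19 → $2,199.57
  Jan: +$733.19 → $2,932.76
  Feb: +$733.19 − $2,392.32 → $1,273.63
  Mar: +$733.19 − $2,712.48 → -$705.66
  Apr: +$733.19 → $27.53
  May: +$733.19 → $760.72
  Jun: +$733.19 → $1,493.91
  Jul: +$733.19 → $2,227.10
  Aug: +$733.19 − $2,392.32 → $567.97
  Sep: +$733.19 − $1,301.16 → $0.00
Lowest trial balance = -$705.66 (Mar)
Initial deposit = cushion − low point = $1,466.38 − (-$705.66) = $2,172.04

$2,172.04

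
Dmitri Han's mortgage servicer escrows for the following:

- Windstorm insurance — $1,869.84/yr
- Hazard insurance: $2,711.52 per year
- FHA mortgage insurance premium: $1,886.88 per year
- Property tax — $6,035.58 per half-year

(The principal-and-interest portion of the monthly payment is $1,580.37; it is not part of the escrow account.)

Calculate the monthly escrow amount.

$1,544.95

Windstorm insurance: $1,869.84
Hazard insurance: $2,711.52
FHA mortgage insurance premium: $1,886.88
Property tax: $6,035.58 × 2 = $12,071.16
Annual escrow total = $1,869.84 + $2,711.52 + $1,886.88 + $12,071.16 = $18,539.40
Monthly escrow = $18,539.40 / 12 = $1,544.95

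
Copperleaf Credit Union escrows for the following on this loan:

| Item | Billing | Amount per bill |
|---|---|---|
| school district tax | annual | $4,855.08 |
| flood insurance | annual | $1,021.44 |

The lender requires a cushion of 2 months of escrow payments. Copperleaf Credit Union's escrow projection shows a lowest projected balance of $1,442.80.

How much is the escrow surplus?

$463.38

School district tax: $4,855.08
Flood insurance: $1,021.44
Yearly total = $4,855.08 + $1,021.44 = $5,876.52
Base monthly escrow = $5,876.52 ÷ 12 = $489.71
Cushion = 2 × $489.71 = $979.42
Excess over cushion: $1,442.80 − $979.42 = $463.38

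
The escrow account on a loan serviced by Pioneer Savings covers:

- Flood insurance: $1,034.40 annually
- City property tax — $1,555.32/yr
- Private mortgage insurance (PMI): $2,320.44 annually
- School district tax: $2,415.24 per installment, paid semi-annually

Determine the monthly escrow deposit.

Flood insurance: $1,034.40 per year
City property tax: $1,555.32 per year
Private mortgage insurance (PMI): $2,320.44 per year
School district tax: $2,415.24 × 2 = $4,830.48 per year
Total per year = $1,034.40 + $1,555.32 + $2,320.44 + $4,830.48 = $9,740.64
Monthly escrow = $9,740.64 / 12 = $811.72

$811.72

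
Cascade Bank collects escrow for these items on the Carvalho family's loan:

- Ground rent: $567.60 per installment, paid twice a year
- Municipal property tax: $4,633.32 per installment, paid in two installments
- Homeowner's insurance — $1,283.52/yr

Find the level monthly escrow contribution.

$973.78

Ground rent — $567.60 × 2 = $1,135.20
Municipal property tax — $4,633.32 × 2 = $9,266.64
Homeowner's insurance — $1,283.52
Total per year = $11,685.36
Base monthly escrow = $11,685.36 / 12 = $973.78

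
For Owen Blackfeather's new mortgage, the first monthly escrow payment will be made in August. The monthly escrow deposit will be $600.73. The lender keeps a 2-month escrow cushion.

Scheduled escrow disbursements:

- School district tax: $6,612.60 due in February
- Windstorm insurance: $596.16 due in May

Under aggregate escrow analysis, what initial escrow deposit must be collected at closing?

Cushion = 2 × $600.73 = $1,201.46
Trial balance (start $0, +$600.73 each month, − disbursements):
  Aug: +$600.73 → $600.73
  Sep: +$600.73 → $1,201.46
  Oct: +$600.73 → $1,802.19
  Nov: +$600.73 → $2,402.92
  Dec: +$600.73 → $3,003.65
  Jan: +$600.73 → $3,604.38
  Feb: +$600.73 − $6,612.60 → -$2,407.49
  Mar: +$600.73 → -$1,806.76
  Apr: +$600.73 → -$1,206.03
  May: +$600.73 − $596.16 → -$1,201.46
  Jun: +$600.73 → -$600.73
  Jul: +$600.73 → $0.00
Lowest trial balance = -$2,407.49 (Feb)
Initial deposit = cushion − low point = $1,201.46 − (-$2,407.49) = $3,608.95

$3,608.95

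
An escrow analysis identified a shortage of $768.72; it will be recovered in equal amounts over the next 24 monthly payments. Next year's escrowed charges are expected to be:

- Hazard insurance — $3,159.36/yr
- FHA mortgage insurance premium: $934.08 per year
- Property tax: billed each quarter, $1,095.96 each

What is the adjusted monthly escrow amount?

Hazard insurance = $3,159.36/yr
FHA mortgage insurance premium = $934.08/yr
Property tax = $1,095.96 × 4 = $4,383.84/yr
Total annual escrow = $8,477.28
Per month = $8,477.28 ÷ 12 = $706.44
Monthly shortage recovery: $768.72 / 24 = $32.03
Adjusted monthly = $706.44 + $32.03 = $738.47

$738.47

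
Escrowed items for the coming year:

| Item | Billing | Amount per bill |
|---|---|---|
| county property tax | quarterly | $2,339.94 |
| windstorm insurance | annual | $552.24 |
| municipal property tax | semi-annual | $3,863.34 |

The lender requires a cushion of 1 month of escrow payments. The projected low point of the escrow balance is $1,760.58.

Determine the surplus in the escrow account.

County property tax: $2,339.94 × 4 = $9,359.76 per year
Windstorm insurance: $552.24 per year
Municipal property tax: $3,863.34 × 2 = $7,726.68 per year
Total annual escrow = $17,638.68
Monthly = $17,638.68 / 12 = $1,469.89
Cushion = 1 × $1,469.89 = $1,469.89
Surplus = $1,760.58 − $1,469.89 = $290.69

$290.69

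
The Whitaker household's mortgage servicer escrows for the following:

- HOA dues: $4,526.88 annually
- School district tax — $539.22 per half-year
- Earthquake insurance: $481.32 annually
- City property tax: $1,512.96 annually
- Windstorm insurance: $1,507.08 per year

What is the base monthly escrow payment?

HOA dues = $4,526.88 annually
School district tax = $539.22 × 2 = $1,078.44 annually
Earthquake insurance = $481.32 annually
City property tax = $1,512.96 annually
Windstorm insurance = $1,507.08 annually
Annual escrow total = $4,526.88 + $1,078.44 + $481.32 + $1,512.96 + $1,507.08 = $9,106.68
Base monthly escrow = $9,106.68 / 12 = $758.89

$758.89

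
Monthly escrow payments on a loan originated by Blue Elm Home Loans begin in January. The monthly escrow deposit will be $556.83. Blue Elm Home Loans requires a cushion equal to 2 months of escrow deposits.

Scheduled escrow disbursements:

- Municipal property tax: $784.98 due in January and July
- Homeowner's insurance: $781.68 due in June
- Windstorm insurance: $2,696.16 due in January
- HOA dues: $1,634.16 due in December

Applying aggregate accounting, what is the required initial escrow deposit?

$4,037.97

Cushion = 2 × $556.83 = $1,113.66
Trial balance (start $0, +$556.83 each month, − disbursements):
  Jan: +$556.83 − $3,481.14 → -$2,924.31
  Feb: +$556.83 → -$2,367.48
  Mar: +$556.83 → -$1,810.65
  Apr: +$556.83 → -$1,253.82
  May: +$556.83 → -$696.99
  Jun: +$556.83 − $781.68 → -$921.84
  Jul: +$556.83 − $784.98 → -$1,149.99
  Aug: +$556.83 → -$593.16
  Sep: +$556.83 → -$36.33
  Oct: +$556.83 → $520.50
  Nov: +$556.83 → $1,077.33
  Dec: +$556.83 − $1,634.16 → $0.00
Lowest trial balance = -$2,924.31 (Jan)
Initial deposit = cushion − low point = $1,113.66 − (-$2,924.31) = $4,037.97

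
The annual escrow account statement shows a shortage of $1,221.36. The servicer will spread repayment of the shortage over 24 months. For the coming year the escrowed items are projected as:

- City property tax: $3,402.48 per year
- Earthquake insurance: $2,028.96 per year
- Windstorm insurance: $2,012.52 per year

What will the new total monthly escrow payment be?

City property tax: $3,402.48 per year
Earthquake insurance: $2,028.96 per year
Windstorm insurance: $2,012.52 per year
Total annual escrow = $7,443.96
Per month = $7,443.96 / 12 = $620.33
Monthly shortage recovery: $1,221.36 / 24 = $50.89
New monthly escrow = $620.33 + $50.89 = $671.22

$671.22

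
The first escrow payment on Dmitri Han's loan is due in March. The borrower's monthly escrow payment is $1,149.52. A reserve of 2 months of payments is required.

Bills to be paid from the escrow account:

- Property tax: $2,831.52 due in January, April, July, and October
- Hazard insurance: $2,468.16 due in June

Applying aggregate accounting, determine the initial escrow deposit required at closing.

Cushion = 2 × $1,149.52 = $2,299.04
Trial balance (start $0, +$1,149.52 each month, − disbursements):
  Mar: +$1,149.52 → $1,149.52
  Apr: +$1,149.52 − $2,831.52 → -$532.48
  May: +$1,149.52 → $617.04
  Jun: +$1,149.52 − $2,468.16 → -$701.60
  Jul: +$1,149.52 − $2,831.52 → -$2,383.60
  Aug: +$1,149.52 → -$1,234.08
  Sep: +$1,149.52 → -$84.56
  Oct: +$1,149.52 − $2,831.52 → -$1,766.56
  Nov: +$1,149.52 → -$617.04
  Dec: +$1,149.52 → $532.48
  Jan: +$1,149.52 − $2,831.52 → -$1,149.52
  Feb: +$1,149.52 → $0.00
Lowest trial balance = -$2,383.60 (Jul)
Initial deposit = cushion − low point = $2,299.04 − (-$2,383.60) = $4,682.64

$4,682.64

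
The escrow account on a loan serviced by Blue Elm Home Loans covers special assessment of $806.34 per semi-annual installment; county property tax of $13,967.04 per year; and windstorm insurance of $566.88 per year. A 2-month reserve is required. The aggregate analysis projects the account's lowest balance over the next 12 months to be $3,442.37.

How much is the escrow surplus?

$751.27

Special assessment — $806.34 × 2 = $1,612.68 annually
County property tax — $13,967.04 annually
Windstorm insurance — $566.88 annually
Total annual escrow = $1,612.68 + $13,967.04 + $566.88 = $16,146.60
Per month = $16,146.60 / 12 = $1,345.55
Required reserve = 2 × $1,345.55 = $2,691.10
Surplus = $3,442.37 − $2,691.10 = $751.27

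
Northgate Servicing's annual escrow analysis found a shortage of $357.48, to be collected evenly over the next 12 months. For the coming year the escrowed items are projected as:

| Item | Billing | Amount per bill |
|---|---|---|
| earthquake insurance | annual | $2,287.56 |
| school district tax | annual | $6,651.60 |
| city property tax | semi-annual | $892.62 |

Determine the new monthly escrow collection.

$923.49

Earthquake insurance = $2,287.56/yr
School district tax = $6,651.60/yr
City property tax = $892.62 × 2 = $1,785.24/yr
Total annual escrow = $10,724.40
Monthly escrow = $10,724.40 / 12 = $893.70
Shortage spread = $357.48 / 12 = $29.79/mo
Adjusted monthly = $893.70 + $29.79 = $923.49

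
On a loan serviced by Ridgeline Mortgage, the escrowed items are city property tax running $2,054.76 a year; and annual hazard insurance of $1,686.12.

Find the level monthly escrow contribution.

$311.74

City property tax: $2,054.76
Hazard insurance: $1,686.12
Combined annual = $2,054.76 + $1,686.12 = $3,740.88
Monthly = $3,740.88 / 12 = $311.74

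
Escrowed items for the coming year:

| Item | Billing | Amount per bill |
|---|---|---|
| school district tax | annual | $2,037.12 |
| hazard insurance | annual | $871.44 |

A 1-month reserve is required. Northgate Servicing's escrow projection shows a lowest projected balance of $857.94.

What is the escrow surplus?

School district tax — $2,037.12 per year
Hazard insurance — $871.44 per year
Combined annual = $2,037.12 + $871.44 = $2,908.56
Monthly escrow = $2,908.56 / 12 = $242.38
Required cushion = 1 × $242.38 = $242.38
Excess over cushion: $857.94 − $242.38 = $615.56

$615.56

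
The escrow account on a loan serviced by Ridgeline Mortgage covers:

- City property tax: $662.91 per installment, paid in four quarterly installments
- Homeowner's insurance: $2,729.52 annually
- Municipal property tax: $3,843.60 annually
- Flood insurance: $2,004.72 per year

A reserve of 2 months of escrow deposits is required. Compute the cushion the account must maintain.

$1,871.58

City property tax — $662.91 × 4 = $2,651.64 per year
Homeowner's insurance — $2,729.52 per year
Municipal property tax — $3,843.60 per year
Flood insurance — $2,004.72 per year
Total per year = $11,229.48
Base monthly escrow = $11,229.48 ÷ 12 = $935.79
Required cushion = 2 × $935.79 = $1,871.58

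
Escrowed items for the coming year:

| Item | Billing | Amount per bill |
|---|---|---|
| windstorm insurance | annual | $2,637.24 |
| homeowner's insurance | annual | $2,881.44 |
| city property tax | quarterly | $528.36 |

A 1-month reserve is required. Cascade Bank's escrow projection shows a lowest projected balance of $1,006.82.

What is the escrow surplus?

$370.81

Windstorm insurance: $2,637.24 per year
Homeowner's insurance: $2,881.44 per year
City property tax: $528.36 × 4 = $2,113.44 per year
Annual escrow total = $7,632.12
Monthly escrow = $7,632.12 / 12 = $636.01
Cushion = 1 × $636.01 = $636.01
Excess over cushion: $1,006.82 − $636.01 = $370.81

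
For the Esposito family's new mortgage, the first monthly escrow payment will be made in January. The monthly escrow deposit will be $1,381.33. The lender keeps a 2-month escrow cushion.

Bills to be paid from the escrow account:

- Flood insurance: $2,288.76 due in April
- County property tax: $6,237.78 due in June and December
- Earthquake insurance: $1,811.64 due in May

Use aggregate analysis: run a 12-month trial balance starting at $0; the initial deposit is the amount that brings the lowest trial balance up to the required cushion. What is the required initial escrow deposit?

Cushion = 2 × $1,381.33 = $2,762.66
Trial balance (start $0, +$1,381.33 each month, − disbursements):
  Jan: +$1,381.33 → $1,381.33
  Feb: +$1,381.33 → $2,762.66
  Mar: +$1,381.33 → $4,143.99
  Apr: +$1,381.33 − $2,288.76 → $3,236.56
  May: +$1,381.33 − $1,811.64 → $2,806.25
  Jun: +$1,381.33 − $6,237.78 → -$2,050.20
  Jul: +$1,381.33 → -$668.87
  Aug: +$1,381.33 → $712.46
  Sep: +$1,381.33 → $2,093.79
  Oct: +$1,381.33 → $3,475.12
  Nov: +$1,381.33 → $4,856.45
  Dec: +$1,381.33 − $6,237.78 → $0.00
Lowest trial balance = -$2,050.20 (Jun)
Initial deposit = cushion − low point = $2,762.66 − (-$2,050.20) = $4,812.86

$4,812.86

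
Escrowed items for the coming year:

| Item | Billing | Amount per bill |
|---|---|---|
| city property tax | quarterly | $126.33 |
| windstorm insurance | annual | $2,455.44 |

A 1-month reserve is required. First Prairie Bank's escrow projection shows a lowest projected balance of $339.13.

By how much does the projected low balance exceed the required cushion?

$92.40

City property tax = $126.33 × 4 = $505.32 annually
Windstorm insurance = $2,455.44 annually
Combined annual = $505.32 + $2,455.44 = $2,960.76
Monthly escrow = $2,960.76 ÷ 12 = $246.73
Required cushion = 1 × $246.73 = $246.73
Surplus = $339.13 − $246.73 = $92.40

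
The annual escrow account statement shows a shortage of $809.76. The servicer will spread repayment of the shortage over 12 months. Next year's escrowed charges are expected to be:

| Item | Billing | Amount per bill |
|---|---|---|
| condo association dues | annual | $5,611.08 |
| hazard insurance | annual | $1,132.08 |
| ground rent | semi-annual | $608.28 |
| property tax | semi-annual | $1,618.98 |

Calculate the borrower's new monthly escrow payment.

Condo association dues — $5,611.08
Hazard insurance — $1,132.08
Ground rent — $608.28 × 2 = $1,216.56
Property tax — $1,618.98 × 2 = $3,237.96
Total per year = $5,611.08 + $1,132.08 + $1,216.56 + $3,237.96 = $11,197.68
Per month = $11,197.68 / 12 = $933.14
Monthly shortage recovery: $809.76 / 12 = $67.48
New monthly escrow = $933.14 + $67.48 = $1,000.62

$1,000.62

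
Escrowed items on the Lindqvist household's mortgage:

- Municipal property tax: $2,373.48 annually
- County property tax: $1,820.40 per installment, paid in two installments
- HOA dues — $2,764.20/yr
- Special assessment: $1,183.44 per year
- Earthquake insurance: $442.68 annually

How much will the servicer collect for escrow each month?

Municipal property tax: $2,373.48 annually
County property tax: $1,820.40 × 2 = $3,640.80 annually
HOA dues: $2,764.20 annually
Special assessment: $1,183.44 annually
Earthquake insurance: $442.68 annually
Total annual escrow = $2,373.48 + $3,640.80 + $2,764.20 + $1,183.44 + $442.68 = $10,404.60
Per month = $10,404.60 ÷ 12 = $867.05

$867.05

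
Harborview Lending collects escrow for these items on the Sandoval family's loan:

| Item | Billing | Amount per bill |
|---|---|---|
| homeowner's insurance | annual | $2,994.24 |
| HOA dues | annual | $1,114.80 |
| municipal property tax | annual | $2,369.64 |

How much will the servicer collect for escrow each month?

Homeowner's insurance = $2,994.24 per year
HOA dues = $1,114.80 per year
Municipal property tax = $2,369.64 per year
Total annual escrow = $2,994.24 + $1,114.80 + $2,369.64 = $6,478.68
Monthly = $6,478.68 ÷ 12 = $539.89

$539.89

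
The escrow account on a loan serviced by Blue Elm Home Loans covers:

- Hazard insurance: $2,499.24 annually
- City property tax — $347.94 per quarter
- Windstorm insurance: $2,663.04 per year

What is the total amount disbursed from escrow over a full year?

Hazard insurance — $2,499.24 annually
City property tax — $347.94 × 4 = $1,391.76 annually
Windstorm insurance — $2,663.04 annually
Total per year = $6,554.04

$6,554.04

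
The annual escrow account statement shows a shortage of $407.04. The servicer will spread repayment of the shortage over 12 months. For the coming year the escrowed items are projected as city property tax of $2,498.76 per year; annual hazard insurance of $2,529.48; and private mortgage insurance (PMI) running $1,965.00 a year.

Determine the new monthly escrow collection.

$616.69

City property tax = $2,498.76/yr
Hazard insurance = $2,529.48/yr
Private mortgage insurance (PMI) = $1,965.00/yr
Total annual escrow = $2,498.76 + $2,529.48 + $1,965.00 = $6,993.24
Monthly = $6,993.24 / 12 = $582.77
Shortage spread = $407.04 ÷ 12 = $33.92/mo
New monthly escrow = $582.77 + $33.92 = $616.69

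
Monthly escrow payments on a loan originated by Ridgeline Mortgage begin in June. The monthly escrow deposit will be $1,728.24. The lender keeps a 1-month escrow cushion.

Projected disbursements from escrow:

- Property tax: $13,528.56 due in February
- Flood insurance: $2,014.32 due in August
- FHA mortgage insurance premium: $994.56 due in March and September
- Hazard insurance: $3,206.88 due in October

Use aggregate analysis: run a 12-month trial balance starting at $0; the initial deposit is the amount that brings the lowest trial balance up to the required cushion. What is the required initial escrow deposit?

$5,918.40

Cushion = 1 × $1,728.24 = $1,728.24
Trial balance (start $0, +$1,728.24 each month, − disbursements):
  Jun: +$1,728.24 → $1,728.24
  Jul: +$1,728.24 → $3,456.48
  Aug: +$1,728.24 − $2,014.32 → $3,170.40
  Sep: +$1,728.24 − $994.56 → $3,904.08
  Oct: +$1,728.24 − $3,206.88 → $2,425.44
  Nov: +$1,728.24 → $4,153.68
  Dec: +$1,728.24 → $5,881.92
  Jan: +$1,728.24 → $7,610.16
  Feb: +$1,728.24 − $13,528.56 → -$4,190.16
  Mar: +$1,728.24 − $994.56 → -$3,456.48
  Apr: +$1,728.24 → -$1,728.24
  May: +$1,728.24 → $0.00
Lowest trial balance = -$4,190.16 (Feb)
Initial deposit = cushion − low point = $1,728.24 − (-$4,190.16) = $5,918.40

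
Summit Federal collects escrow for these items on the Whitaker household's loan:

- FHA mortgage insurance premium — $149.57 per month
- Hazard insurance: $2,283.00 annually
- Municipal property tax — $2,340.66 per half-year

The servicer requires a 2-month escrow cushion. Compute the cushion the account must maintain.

FHA mortgage insurance premium: $149.57 × 12 = $1,794.84
Hazard insurance: $2,283.00
Municipal property tax: $2,340.66 × 2 = $4,681.32
Total per year = $1,794.84 + $2,283.00 + $4,681.32 = $8,759.16
Monthly = $8,759.16 / 12 = $729.93
Cushion = 2 × $729.93 = $1,459.86

$1,459.86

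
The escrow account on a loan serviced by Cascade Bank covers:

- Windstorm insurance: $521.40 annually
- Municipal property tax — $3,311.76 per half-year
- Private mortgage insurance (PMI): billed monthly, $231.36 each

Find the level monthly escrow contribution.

Windstorm insurance: $521.40/yr
Municipal property tax: $3,311.76 × 2 = $6,623.52/yr
Private mortgage insurance (PMI): $231.36 × 12 = $2,776.32/yr
Annual escrow total = $521.40 + $6,623.52 + $2,776.32 = $9,921.24
Per month = $9,921.24 ÷ 12 = $826.77

$826.77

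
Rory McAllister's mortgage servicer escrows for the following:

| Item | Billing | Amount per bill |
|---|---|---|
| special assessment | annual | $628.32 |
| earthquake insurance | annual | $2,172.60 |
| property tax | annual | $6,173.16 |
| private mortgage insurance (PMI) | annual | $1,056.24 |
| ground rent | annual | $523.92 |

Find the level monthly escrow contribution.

Special assessment — $628.32
Earthquake insurance — $2,172.60
Property tax — $6,173.16
Private mortgage insurance (PMI) — $1,056.24
Ground rent — $523.92
Annual escrow total = $10,554.24
Monthly = $10,554.24 / 12 = $879.52

$879.52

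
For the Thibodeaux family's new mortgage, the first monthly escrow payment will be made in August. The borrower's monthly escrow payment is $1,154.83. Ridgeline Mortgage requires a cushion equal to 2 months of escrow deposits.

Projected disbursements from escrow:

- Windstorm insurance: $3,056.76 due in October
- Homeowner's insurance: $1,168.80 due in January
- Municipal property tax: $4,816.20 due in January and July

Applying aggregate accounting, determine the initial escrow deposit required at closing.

$4,422.44

Cushion = 2 × $1,154.83 = $2,309.66
Trial balance (start $0, +$1,154.83 each month, − disbursements):
  Aug: +$1,154.83 → $1,154.83
  Sep: +$1,154.83 → $2,309.66
  Oct: +$1,154.83 − $3,056.76 → $407.73
  Nov: +$1,154.83 → $1,562.56
  Dec: +$1,154.83 → $2,717.39
  Jan: +$1,154.83 − $5,985.00 → -$2,112.78
  Feb: +$1,154.83 → -$957.95
  Mar: +$1,154.83 → $196.88
  Apr: +$1,154.83 → $1,351.71
  May: +$1,154.83 → $2,506.54
  Jun: +$1,154.83 → $3,661.37
  Jul: +$1,154.83 − $4,816.20 → $0.00
Lowest trial balance = -$2,112.78 (Jan)
Initial deposit = cushion − low point = $2,309.66 − (-$2,112.78) = $4,422.44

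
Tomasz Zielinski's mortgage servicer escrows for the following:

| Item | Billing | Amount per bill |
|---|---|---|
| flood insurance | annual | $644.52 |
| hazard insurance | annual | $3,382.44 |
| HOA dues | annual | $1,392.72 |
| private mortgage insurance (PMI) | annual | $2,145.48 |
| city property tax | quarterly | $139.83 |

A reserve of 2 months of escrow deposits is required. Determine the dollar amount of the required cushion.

Flood insurance = $644.52/yr
Hazard insurance = $3,382.44/yr
HOA dues = $1,392.72/yr
Private mortgage insurance (PMI) = $2,145.48/yr
City property tax = $139.83 × 4 = $559.32/yr
Combined annual = $644.52 + $3,382.44 + $1,392.72 + $2,145.48 + $559.32 = $8,124.48
Per month = $8,124.48 ÷ 12 = $677.04
Cushion = 2 × $677.04 = $1,354.08

$1,354.08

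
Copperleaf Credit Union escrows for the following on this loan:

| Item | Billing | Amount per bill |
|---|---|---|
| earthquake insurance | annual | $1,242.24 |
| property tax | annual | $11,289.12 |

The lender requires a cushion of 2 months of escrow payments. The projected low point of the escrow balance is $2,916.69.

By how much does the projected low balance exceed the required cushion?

$828.13

Earthquake insurance — $1,242.24 annually
Property tax — $11,289.12 annually
Yearly total = $1,242.24 + $11,289.12 = $12,531.36
Monthly escrow = $12,531.36 ÷ 12 = $1,044.28
Required reserve = 2 × $1,044.28 = $2,088.56
Excess over cushion: $2,916.69 − $2,088.56 = $828.13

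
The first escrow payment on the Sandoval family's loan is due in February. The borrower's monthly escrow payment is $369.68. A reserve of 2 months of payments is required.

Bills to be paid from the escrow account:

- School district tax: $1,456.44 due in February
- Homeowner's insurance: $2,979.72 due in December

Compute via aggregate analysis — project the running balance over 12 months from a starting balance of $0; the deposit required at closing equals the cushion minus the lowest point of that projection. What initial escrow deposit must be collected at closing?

Cushion = 2 × $369.68 = $739.36
Trial balance (start $0, +$369.68 each month, − disbursements):
  Feb: +$369.68 − $1,456.44 → -$1,086.76
  Mar: +$369.68 → -$717.08
  Apr: +$369.68 → -$347.40
  May: +$369.68 → $22.28
  Jun: +$369.68 → $391.96
  Jul: +$369.68 → $761.64
  Aug: +$369.68 → $1,131.32
  Sep: +$369.68 → $1,501.00
  Oct: +$369.68 → $1,870.68
  Nov: +$369.68 → $2,240.36
  Dec: +$369.68 − $2,979.72 → -$369.68
  Jan: +$369.68 → $0.00
Lowest trial balance = -$1,086.76 (Feb)
Initial deposit = cushion − low point = $739.36 − (-$1,086.76) = $1,826.12

$1,826.12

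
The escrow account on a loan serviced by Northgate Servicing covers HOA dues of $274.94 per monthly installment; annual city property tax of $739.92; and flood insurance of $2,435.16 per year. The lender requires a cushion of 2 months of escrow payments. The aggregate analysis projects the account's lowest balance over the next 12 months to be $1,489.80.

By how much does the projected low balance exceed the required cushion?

HOA dues: $274.94 × 12 = $3,299.28
City property tax: $739.92
Flood insurance: $2,435.16
Total per year = $3,299.28 + $739.92 + $2,435.16 = $6,474.36
Base monthly escrow = $6,474.36 / 12 = $539.53
Required reserve = 2 × $539.53 = $1,079.06
Excess over cushion: $1,489.80 − $1,079.06 = $410.74

$410.74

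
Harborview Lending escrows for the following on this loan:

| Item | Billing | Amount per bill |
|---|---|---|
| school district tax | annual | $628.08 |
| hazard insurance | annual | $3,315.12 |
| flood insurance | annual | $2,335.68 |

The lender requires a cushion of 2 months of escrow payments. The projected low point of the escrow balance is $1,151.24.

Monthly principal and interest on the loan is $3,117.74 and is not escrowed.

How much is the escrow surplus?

$104.76

School district tax: $628.08 per year
Hazard insurance: $3,315.12 per year
Flood insurance: $2,335.68 per year
Total annual escrow = $628.08 + $3,315.12 + $2,335.68 = $6,278.88
Monthly = $6,278.88 ÷ 12 = $523.24
Cushion = 2 × $523.24 = $1,046.48
Excess over cushion: $1,151.24 − $1,046.48 = $104.76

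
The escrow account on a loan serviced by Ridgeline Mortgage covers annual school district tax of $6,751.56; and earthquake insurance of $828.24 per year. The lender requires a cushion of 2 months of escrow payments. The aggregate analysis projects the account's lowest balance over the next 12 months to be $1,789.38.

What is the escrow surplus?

$526.08

School district tax = $6,751.56
Earthquake insurance = $828.24
Total annual escrow = $7,579.80
Per month = $7,579.80 / 12 = $631.65
Required reserve = 2 × $631.65 = $1,263.30
Surplus = $1,789.38 − $1,263.30 = $526.08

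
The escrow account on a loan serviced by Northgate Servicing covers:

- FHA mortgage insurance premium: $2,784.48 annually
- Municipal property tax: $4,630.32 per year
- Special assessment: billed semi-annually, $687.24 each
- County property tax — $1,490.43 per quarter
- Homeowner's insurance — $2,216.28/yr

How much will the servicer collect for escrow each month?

$1,413.94

FHA mortgage insurance premium = $2,784.48
Municipal property tax = $4,630.32
Special assessment = $687.24 × 2 = $1,374.48
County property tax = $1,490.43 × 4 = $5,961.72
Homeowner's insurance = $2,216.28
Yearly total = $16,967.28
Monthly escrow = $16,967.28 / 12 = $1,413.94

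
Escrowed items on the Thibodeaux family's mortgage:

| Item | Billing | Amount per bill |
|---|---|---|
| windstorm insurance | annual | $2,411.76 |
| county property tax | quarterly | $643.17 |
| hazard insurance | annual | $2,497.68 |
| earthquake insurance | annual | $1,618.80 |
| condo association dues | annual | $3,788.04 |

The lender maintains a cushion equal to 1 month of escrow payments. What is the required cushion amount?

$1,074.08

Windstorm insurance = $2,411.76 per year
County property tax = $643.17 × 4 = $2,572.68 per year
Hazard insurance = $2,497.68 per year
Earthquake insurance = $1,618.80 per year
Condo association dues = $3,788.04 per year
Yearly total = $12,888.96
Monthly escrow = $12,888.96 ÷ 12 = $1,074.08
Required cushion = 1 × $1,074.08 = $1,074.08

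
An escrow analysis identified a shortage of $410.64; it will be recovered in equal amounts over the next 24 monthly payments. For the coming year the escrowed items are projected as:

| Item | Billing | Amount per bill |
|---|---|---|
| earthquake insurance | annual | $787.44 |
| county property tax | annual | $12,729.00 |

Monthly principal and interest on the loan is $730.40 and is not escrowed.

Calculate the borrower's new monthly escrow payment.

$1,143.48

Earthquake insurance — $787.44/yr
County property tax — $12,729.00/yr
Combined annual = $787.44 + $12,729.00 = $13,516.44
Base monthly escrow = $13,516.44 / 12 = $1,126.37
Shortage per month = $410.64 / 24 = $17.11
New monthly escrow = $1,126.37 + $17.11 = $1,143.48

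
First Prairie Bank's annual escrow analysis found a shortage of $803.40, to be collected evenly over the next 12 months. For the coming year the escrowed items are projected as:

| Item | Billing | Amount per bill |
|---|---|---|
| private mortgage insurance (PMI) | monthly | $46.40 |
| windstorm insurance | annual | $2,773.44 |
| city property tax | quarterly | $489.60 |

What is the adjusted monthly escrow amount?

$507.67

Private mortgage insurance (PMI) = $46.40 × 12 = $556.80/yr
Windstorm insurance = $2,773.44/yr
City property tax = $489.60 × 4 = $1,958.40/yr
Total annual escrow = $556.80 + $2,773.44 + $1,958.40 = $5,288.64
Monthly = $5,288.64 / 12 = $440.72
Shortage spread = $803.40 ÷ 12 = $66.95/mo
New monthly escrow = $440.72 + $66.95 = $507.67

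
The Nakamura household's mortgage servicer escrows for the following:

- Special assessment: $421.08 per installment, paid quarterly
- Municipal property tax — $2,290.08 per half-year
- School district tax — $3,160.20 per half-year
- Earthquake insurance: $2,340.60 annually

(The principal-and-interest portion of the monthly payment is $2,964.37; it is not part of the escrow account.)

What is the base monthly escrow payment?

$1,243.79

Special assessment = $421.08 × 4 = $1,684.32/yr
Municipal property tax = $2,290.08 × 2 = $4,580.16/yr
School district tax = $3,160.20 × 2 = $6,320.40/yr
Earthquake insurance = $2,340.60/yr
Total annual escrow = $1,684.32 + $4,580.16 + $6,320.40 + $2,340.60 = $14,925.48
Per month = $14,925.48 / 12 = $1,243.79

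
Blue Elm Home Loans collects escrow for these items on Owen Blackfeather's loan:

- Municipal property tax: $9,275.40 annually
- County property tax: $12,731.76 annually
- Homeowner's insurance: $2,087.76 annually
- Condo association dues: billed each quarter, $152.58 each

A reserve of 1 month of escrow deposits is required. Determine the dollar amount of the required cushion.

$2,058.77

Municipal property tax — $9,275.40
County property tax — $12,731.76
Homeowner's insurance — $2,087.76
Condo association dues — $152.58 × 4 = $610.32
Yearly total = $9,275.40 + $12,731.76 + $2,087.76 + $610.32 = $24,705.24
Per month = $24,705.24 / 12 = $2,058.77
Cushion = 1 × $2,058.77 = $2,058.77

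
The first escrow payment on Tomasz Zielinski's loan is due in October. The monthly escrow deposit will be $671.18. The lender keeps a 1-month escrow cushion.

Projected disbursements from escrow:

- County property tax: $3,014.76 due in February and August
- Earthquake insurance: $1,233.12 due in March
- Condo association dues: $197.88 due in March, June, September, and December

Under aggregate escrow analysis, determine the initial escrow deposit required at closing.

Cushion = 1 × $671.18 = $671.18
Trial balance (start $0, +$671.18 each month, − disbursements):
  Oct: +$671.18 → $671.18
  Nov: +$671.18 → $1,342.36
  Dec: +$671.18 − $197.88 → $1,815.66
  Jan: +$671.18 → $2,486.84
  Feb: +$671.18 − $3,014.76 → $143.26
  Mar: +$671.18 − $1,431.00 → -$616.56
  Apr: +$671.18 → $54.62
  May: +$671.18 → $725.80
  Jun: +$671.18 − $197.88 → $1,199.10
  Jul: +$671.18 → $1,870.28
  Aug: +$671.18 − $3,014.76 → -$473.30
  Sep: +$671.18 − $197.88 → $0.00
Lowest trial balance = -$616.56 (Mar)
Initial deposit = cushion − low point = $671.18 − (-$616.56) = $1,287.74

$1,287.74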